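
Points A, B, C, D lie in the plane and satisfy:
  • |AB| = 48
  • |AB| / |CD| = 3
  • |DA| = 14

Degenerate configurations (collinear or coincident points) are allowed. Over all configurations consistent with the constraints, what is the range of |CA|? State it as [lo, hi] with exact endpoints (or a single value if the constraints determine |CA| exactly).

|AB| ∈ {48}
|AD| ∈ {14}
|CD| ∈ {16}
|BD| ∈ [34, 62]
|AC| ∈ [2, 30]
|BC| ∈ [18, 78]

|CA| ∈ [2, 30]  (≈ [2.0000, 30.0000])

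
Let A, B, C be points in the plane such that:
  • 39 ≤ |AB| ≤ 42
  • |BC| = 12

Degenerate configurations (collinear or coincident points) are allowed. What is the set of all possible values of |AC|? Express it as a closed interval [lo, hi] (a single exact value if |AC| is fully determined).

|AC| ∈ [27, 54]  (≈ [27.0000, 54.0000])

|AB| ∈ [39, 42]
|BC| ∈ {12}
|AC| ∈ [27, 54]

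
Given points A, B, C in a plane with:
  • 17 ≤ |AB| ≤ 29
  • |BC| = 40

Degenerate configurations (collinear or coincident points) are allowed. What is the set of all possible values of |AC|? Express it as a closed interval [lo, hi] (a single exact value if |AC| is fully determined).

|AB| ∈ [17, 29]
|BC| ∈ {40}
|AC| ∈ [11, 69]

|AC| ∈ [11, 69]  (≈ [11.0000, 69.0000])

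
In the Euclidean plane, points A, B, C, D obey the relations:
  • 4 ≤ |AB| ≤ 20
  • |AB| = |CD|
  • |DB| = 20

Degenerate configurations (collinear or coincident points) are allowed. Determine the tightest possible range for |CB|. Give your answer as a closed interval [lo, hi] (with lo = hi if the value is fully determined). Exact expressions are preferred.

|CB| ∈ [0, 40]  (≈ [0.0000, 40.0000])

|AB| ∈ [4, 20]
|BD| ∈ {20}
|CD| ∈ [4, 20]
|AD| ∈ [0, 40]
|BC| ∈ [0, 40]
|AC| ∈ [0, 60]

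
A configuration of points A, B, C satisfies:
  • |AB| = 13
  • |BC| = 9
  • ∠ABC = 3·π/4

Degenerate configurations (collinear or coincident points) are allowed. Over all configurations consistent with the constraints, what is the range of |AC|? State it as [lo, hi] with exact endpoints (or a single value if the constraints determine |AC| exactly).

|AB| ∈ {13}
|BC| ∈ {9}
|AC| ∈ {√(117·√(2) + 250)}

|AC| = √(117·√(2) + 250)  (≈ 20.3829)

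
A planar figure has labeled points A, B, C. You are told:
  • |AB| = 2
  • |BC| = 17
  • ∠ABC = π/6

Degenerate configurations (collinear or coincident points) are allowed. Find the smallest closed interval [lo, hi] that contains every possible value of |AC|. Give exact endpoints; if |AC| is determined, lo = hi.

|AC| = √(293 - 34·√(3))  (≈ 15.3007)

|AB| ∈ {2}
|BC| ∈ {17}
|AC| ∈ {√(293 - 34·√(3))}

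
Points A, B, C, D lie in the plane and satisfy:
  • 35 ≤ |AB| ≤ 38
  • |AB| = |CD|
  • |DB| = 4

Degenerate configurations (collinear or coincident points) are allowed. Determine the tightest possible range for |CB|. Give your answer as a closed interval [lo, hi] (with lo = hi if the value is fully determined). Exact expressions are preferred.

|CB| ∈ [31, 42]  (≈ [31.0000, 42.0000])

|AB| ∈ [35, 38]
|BD| ∈ {4}
|CD| ∈ [35, 38]
|AD| ∈ [31, 42]
|BC| ∈ [31, 42]
|AC| ∈ [0, 80]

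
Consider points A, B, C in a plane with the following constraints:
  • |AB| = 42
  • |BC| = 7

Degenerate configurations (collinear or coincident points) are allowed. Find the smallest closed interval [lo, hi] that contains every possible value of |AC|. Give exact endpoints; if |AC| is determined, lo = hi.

|AC| ∈ [35, 49]  (≈ [35.0000, 49.0000])

|AB| ∈ {42}
|BC| ∈ {7}
|AC| ∈ [35, 49]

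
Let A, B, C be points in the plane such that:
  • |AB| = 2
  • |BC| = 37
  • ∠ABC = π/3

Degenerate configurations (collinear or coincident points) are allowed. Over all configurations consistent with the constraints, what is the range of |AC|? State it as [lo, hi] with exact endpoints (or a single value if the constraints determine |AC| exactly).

|AC| = √(1299)  (≈ 36.0416)

|AB| ∈ {2}
|BC| ∈ {37}
|AC| ∈ {√(1299)}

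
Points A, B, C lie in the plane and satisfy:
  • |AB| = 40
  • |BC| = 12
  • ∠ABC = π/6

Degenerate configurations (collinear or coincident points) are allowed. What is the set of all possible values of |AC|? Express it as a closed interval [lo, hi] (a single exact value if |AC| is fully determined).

|AB| ∈ {40}
|BC| ∈ {12}
|AC| ∈ {4·√(109 - 30·√(3))}

|AC| = 4·√(109 - 30·√(3))  (≈ 30.2095)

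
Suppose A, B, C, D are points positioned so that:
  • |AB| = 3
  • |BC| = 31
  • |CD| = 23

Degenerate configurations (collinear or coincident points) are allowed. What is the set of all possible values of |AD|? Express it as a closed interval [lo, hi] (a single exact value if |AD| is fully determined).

|AB| ∈ {3}
|BC| ∈ {31}
|CD| ∈ {23}
|AC| ∈ [28, 34]
|BD| ∈ [8, 54]
|AD| ∈ [5, 57]

|AD| ∈ [5, 57]  (≈ [5.0000, 57.0000])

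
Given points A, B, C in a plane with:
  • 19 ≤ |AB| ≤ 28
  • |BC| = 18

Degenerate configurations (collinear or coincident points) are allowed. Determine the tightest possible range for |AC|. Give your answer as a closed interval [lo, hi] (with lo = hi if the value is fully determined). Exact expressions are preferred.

|AC| ∈ [1, 46]  (≈ [1.0000, 46.0000])

|AB| ∈ [19, 28]
|BC| ∈ {18}
|AC| ∈ [1, 46]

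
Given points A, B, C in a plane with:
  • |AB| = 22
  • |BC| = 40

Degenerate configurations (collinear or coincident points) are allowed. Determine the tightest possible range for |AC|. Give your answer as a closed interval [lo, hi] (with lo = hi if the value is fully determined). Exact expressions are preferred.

|AB| ∈ {22}
|BC| ∈ {40}
|AC| ∈ [18, 62]

|AC| ∈ [18, 62]  (≈ [18.0000, 62.0000])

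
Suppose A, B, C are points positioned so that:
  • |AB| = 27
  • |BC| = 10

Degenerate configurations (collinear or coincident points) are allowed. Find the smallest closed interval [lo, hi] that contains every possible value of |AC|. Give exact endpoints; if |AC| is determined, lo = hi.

|AB| ∈ {27}
|BC| ∈ {10}
|AC| ∈ [17, 37]

|AC| ∈ [17, 37]  (≈ [17.0000, 37.0000])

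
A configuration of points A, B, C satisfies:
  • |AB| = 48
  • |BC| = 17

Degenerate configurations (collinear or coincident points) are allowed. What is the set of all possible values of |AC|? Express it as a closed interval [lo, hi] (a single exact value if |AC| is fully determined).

|AC| ∈ [31, 65]  (≈ [31.0000, 65.0000])

|AB| ∈ {48}
|BC| ∈ {17}
|AC| ∈ [31, 65]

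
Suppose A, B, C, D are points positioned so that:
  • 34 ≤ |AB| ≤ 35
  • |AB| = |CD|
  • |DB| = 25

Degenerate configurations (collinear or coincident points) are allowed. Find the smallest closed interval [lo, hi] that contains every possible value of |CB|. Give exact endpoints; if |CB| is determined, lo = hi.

|AB| ∈ [34, 35]
|BD| ∈ {25}
|CD| ∈ [34, 35]
|AD| ∈ [9, 60]
|BC| ∈ [9, 60]
|AC| ∈ [0, 95]

|CB| ∈ [9, 60]  (≈ [9.0000, 60.0000])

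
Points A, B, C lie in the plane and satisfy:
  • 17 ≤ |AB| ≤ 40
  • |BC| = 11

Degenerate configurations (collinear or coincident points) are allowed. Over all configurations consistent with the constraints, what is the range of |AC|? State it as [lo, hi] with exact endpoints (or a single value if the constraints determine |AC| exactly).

|AB| ∈ [17, 40]
|BC| ∈ {11}
|AC| ∈ [6, 51]

|AC| ∈ [6, 51]  (≈ [6.0000, 51.0000])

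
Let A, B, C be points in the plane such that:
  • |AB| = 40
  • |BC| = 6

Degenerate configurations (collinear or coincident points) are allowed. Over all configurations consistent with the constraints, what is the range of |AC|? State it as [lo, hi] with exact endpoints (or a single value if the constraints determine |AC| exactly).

|AC| ∈ [34, 46]  (≈ [34.0000, 46.0000])

|AB| ∈ {40}
|BC| ∈ {6}
|AC| ∈ [34, 46]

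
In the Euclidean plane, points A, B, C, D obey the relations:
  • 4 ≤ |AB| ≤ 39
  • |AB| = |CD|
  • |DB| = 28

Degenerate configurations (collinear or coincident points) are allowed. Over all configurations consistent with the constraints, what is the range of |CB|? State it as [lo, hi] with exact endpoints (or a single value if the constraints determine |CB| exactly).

|CB| ∈ [0, 67]  (≈ [0.0000, 67.0000])

|AB| ∈ [4, 39]
|BD| ∈ {28}
|CD| ∈ [4, 39]
|AD| ∈ [0, 67]
|BC| ∈ [0, 67]
|AC| ∈ [0, 106]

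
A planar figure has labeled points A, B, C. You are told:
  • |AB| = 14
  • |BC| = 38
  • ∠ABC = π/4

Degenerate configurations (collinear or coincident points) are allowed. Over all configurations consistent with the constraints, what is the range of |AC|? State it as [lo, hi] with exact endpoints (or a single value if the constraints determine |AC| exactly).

|AB| ∈ {14}
|BC| ∈ {38}
|AC| ∈ {2·√(410 - 133·√(2))}

|AC| = 2·√(410 - 133·√(2))  (≈ 29.7933)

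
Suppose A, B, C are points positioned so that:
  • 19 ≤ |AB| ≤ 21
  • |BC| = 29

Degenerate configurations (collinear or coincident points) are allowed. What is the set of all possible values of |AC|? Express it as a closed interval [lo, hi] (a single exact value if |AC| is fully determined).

|AC| ∈ [8, 50]  (≈ [8.0000, 50.0000])

|AB| ∈ [19, 21]
|BC| ∈ {29}
|AC| ∈ [8, 50]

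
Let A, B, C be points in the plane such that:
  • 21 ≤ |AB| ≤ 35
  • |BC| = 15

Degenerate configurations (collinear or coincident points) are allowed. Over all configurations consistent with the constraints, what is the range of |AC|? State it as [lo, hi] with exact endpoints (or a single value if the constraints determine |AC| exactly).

|AC| ∈ [6, 50]  (≈ [6.0000, 50.0000])

|AB| ∈ [21, 35]
|BC| ∈ {15}
|AC| ∈ [6, 50]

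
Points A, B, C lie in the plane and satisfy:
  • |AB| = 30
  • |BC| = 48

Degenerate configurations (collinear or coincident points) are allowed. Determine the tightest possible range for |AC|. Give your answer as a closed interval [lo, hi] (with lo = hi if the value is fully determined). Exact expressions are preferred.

|AB| ∈ {30}
|BC| ∈ {48}
|AC| ∈ [18, 78]

|AC| ∈ [18, 78]  (≈ [18.0000, 78.0000])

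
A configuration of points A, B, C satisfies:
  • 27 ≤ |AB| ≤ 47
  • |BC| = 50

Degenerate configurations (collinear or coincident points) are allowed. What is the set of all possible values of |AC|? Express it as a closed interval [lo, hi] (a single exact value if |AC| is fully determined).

|AC| ∈ [3, 97]  (≈ [3.0000, 97.0000])

|AB| ∈ [27, 47]
|BC| ∈ {50}
|AC| ∈ [3, 97]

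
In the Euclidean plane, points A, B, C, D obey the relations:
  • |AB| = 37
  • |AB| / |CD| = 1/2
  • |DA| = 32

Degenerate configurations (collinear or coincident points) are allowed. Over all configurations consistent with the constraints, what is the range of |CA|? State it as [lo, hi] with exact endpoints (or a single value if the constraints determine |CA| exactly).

|AB| ∈ {37}
|AD| ∈ {32}
|CD| ∈ {74}
|BD| ∈ [5, 69]
|AC| ∈ [42, 106]
|BC| ∈ [5, 143]

|CA| ∈ [42, 106]  (≈ [42.0000, 106.0000])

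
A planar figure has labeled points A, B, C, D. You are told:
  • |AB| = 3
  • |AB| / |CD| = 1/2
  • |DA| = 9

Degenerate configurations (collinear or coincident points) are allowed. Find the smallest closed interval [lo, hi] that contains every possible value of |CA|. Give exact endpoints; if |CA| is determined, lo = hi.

|AB| ∈ {3}
|AD| ∈ {9}
|CD| ∈ {6}
|BD| ∈ [6, 12]
|AC| ∈ [3, 15]
|BC| ∈ [0, 18]

|CA| ∈ [3, 15]  (≈ [3.0000, 15.0000])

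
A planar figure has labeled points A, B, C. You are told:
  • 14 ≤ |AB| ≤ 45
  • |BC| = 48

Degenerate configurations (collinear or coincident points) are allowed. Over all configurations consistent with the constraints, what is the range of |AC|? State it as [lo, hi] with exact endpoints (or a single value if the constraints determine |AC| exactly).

|AB| ∈ [14, 45]
|BC| ∈ {48}
|AC| ∈ [3, 93]

|AC| ∈ [3, 93]  (≈ [3.0000, 93.0000])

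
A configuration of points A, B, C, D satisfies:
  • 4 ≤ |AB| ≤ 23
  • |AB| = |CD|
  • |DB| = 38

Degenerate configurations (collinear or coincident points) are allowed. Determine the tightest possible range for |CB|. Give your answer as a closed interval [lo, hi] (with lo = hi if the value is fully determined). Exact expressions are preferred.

|AB| ∈ [4, 23]
|BD| ∈ {38}
|CD| ∈ [4, 23]
|AD| ∈ [15, 61]
|BC| ∈ [15, 61]
|AC| ∈ [0, 84]

|CB| ∈ [15, 61]  (≈ [15.0000, 61.0000])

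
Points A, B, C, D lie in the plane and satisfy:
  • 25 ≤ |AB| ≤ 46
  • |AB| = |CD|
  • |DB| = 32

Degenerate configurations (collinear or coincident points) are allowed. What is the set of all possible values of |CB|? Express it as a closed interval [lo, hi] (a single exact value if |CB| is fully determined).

|AB| ∈ [25, 46]
|BD| ∈ {32}
|CD| ∈ [25, 46]
|AD| ∈ [0, 78]
|BC| ∈ [0, 78]
|AC| ∈ [0, 124]

|CB| ∈ [0, 78]  (≈ [0.0000, 78.0000])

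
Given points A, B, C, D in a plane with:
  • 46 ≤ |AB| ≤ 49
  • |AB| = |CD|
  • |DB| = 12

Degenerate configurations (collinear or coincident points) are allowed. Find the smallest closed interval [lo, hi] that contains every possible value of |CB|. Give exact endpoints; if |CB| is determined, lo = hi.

|AB| ∈ [46, 49]
|BD| ∈ {12}
|CD| ∈ [46, 49]
|AD| ∈ [34, 61]
|BC| ∈ [34, 61]
|AC| ∈ [0, 110]

|CB| ∈ [34, 61]  (≈ [34.0000, 61.0000])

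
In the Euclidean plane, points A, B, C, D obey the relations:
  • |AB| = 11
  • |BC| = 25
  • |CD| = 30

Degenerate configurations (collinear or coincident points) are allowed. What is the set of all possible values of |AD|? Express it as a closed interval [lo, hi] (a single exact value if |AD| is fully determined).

|AB| ∈ {11}
|BC| ∈ {25}
|CD| ∈ {30}
|AC| ∈ [14, 36]
|BD| ∈ [5, 55]
|AD| ∈ [0, 66]

|AD| ∈ [0, 66]  (≈ [0.0000, 66.0000])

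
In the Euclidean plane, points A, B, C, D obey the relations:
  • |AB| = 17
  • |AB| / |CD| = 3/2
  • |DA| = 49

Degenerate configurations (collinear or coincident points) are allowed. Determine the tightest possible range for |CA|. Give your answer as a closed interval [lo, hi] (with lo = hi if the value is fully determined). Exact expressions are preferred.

|AB| ∈ {17}
|AD| ∈ {49}
|CD| ∈ {34/3}
|BD| ∈ [32, 66]
|AC| ∈ [113/3, 181/3]
|BC| ∈ [62/3, 232/3]

|CA| ∈ [113/3, 181/3]  (≈ [37.6667, 60.3333])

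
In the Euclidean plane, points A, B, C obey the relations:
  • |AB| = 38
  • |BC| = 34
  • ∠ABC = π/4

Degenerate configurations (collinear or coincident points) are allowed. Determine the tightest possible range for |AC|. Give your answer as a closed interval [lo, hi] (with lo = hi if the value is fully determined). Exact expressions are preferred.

|AB| ∈ {38}
|BC| ∈ {34}
|AC| ∈ {2·√(650 - 323·√(2))}

|AC| = 2·√(650 - 323·√(2))  (≈ 27.7999)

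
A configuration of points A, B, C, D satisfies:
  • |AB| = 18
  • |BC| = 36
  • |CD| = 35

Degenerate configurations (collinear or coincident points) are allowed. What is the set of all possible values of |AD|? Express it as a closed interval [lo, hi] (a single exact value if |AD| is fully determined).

|AB| ∈ {18}
|BC| ∈ {36}
|CD| ∈ {35}
|AC| ∈ [18, 54]
|BD| ∈ [1, 71]
|AD| ∈ [0, 89]

|AD| ∈ [0, 89]  (≈ [0.0000, 89.0000])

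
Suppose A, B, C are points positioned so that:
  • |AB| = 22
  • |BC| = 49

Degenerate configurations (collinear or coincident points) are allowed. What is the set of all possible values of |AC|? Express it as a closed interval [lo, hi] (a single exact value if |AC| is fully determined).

|AB| ∈ {22}
|BC| ∈ {49}
|AC| ∈ [27, 71]

|AC| ∈ [27, 71]  (≈ [27.0000, 71.0000])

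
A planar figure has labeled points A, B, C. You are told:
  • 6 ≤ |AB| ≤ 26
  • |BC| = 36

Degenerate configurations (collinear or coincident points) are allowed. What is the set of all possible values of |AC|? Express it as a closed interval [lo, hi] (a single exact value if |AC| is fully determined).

|AB| ∈ [6, 26]
|BC| ∈ {36}
|AC| ∈ [10, 62]

|AC| ∈ [10, 62]  (≈ [10.0000, 62.0000])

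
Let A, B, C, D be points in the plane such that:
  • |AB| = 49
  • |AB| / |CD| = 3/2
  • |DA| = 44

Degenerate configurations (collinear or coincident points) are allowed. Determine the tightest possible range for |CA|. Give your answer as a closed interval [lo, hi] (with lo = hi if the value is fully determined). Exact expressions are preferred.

|AB| ∈ {49}
|AD| ∈ {44}
|CD| ∈ {98/3}
|BD| ∈ [5, 93]
|AC| ∈ [34/3, 230/3]
|BC| ∈ [0, 377/3]

|CA| ∈ [34/3, 230/3]  (≈ [11.3333, 76.6667])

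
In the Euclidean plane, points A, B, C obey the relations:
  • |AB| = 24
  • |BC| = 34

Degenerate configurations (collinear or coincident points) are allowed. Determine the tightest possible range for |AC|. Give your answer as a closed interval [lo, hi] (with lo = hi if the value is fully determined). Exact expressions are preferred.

|AB| ∈ {24}
|BC| ∈ {34}
|AC| ∈ [10, 58]

|AC| ∈ [10, 58]  (≈ [10.0000, 58.0000])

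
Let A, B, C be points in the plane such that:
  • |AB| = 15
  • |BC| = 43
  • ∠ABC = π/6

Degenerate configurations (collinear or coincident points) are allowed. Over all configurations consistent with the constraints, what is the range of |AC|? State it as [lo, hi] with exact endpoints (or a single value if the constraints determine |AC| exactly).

|AC| = √(2074 - 645·√(3))  (≈ 30.9326)

|AB| ∈ {15}
|BC| ∈ {43}
|AC| ∈ {√(2074 - 645·√(3))}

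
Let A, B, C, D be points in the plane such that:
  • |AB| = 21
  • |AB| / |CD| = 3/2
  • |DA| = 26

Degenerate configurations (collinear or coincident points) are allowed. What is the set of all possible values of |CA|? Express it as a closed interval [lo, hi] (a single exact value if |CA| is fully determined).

|AB| ∈ {21}
|AD| ∈ {26}
|CD| ∈ {14}
|BD| ∈ [5, 47]
|AC| ∈ [12, 40]
|BC| ∈ [0, 61]

|CA| ∈ [12, 40]  (≈ [12.0000, 40.0000])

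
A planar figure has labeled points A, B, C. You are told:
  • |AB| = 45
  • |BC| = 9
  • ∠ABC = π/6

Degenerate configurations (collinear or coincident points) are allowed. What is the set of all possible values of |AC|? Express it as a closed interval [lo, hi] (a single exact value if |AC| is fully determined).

|AB| ∈ {45}
|BC| ∈ {9}
|AC| ∈ {9·√(26 - 5·√(3))}

|AC| = 9·√(26 - 5·√(3))  (≈ 37.4769)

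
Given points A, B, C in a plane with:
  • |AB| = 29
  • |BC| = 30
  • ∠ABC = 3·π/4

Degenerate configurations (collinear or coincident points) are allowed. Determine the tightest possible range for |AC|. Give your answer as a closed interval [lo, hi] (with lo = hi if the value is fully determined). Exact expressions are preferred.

|AB| ∈ {29}
|BC| ∈ {30}
|AC| ∈ {√(870·√(2) + 1741)}

|AC| = √(870·√(2) + 1741)  (≈ 54.5102)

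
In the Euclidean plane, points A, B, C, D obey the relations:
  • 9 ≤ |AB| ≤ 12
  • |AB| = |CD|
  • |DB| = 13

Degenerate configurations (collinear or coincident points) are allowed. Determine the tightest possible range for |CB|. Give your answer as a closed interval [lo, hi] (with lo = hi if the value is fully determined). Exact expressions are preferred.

|AB| ∈ [9, 12]
|BD| ∈ {13}
|CD| ∈ [9, 12]
|AD| ∈ [1, 25]
|BC| ∈ [1, 25]
|AC| ∈ [0, 37]

|CB| ∈ [1, 25]  (≈ [1.0000, 25.0000])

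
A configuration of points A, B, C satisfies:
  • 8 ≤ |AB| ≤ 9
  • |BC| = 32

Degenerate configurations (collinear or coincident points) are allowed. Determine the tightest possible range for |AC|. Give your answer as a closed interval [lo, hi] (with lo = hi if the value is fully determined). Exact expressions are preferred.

|AC| ∈ [23, 41]  (≈ [23.0000, 41.0000])

|AB| ∈ [8, 9]
|BC| ∈ {32}
|AC| ∈ [23, 41]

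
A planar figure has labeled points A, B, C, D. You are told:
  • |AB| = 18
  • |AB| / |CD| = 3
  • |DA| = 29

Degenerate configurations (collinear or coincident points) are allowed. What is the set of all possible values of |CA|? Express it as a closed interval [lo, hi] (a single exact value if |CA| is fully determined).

|AB| ∈ {18}
|AD| ∈ {29}
|CD| ∈ {6}
|BD| ∈ [11, 47]
|AC| ∈ [23, 35]
|BC| ∈ [5, 53]

|CA| ∈ [23, 35]  (≈ [23.0000, 35.0000])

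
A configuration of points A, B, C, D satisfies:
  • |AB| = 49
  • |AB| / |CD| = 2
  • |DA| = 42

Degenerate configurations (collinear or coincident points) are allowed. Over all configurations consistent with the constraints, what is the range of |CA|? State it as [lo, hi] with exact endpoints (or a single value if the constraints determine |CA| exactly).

|AB| ∈ {49}
|AD| ∈ {42}
|CD| ∈ {49/2}
|BD| ∈ [7, 91]
|AC| ∈ [35/2, 133/2]
|BC| ∈ [0, 231/2]

|CA| ∈ [35/2, 133/2]  (≈ [17.5000, 66.5000])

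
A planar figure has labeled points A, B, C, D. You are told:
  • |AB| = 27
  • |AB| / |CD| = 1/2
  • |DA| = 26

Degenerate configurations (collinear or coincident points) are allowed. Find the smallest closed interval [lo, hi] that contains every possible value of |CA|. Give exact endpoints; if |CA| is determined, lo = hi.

|AB| ∈ {27}
|AD| ∈ {26}
|CD| ∈ {54}
|BD| ∈ [1, 53]
|AC| ∈ [28, 80]
|BC| ∈ [1, 107]

|CA| ∈ [28, 80]  (≈ [28.0000, 80.0000])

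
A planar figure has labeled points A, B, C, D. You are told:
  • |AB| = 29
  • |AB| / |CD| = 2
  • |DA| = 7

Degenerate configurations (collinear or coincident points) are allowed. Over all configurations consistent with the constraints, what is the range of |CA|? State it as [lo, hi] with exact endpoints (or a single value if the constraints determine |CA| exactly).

|CA| ∈ [15/2, 43/2]  (≈ [7.5000, 21.5000])

|AB| ∈ {29}
|AD| ∈ {7}
|CD| ∈ {29/2}
|BD| ∈ [22, 36]
|AC| ∈ [15/2, 43/2]
|BC| ∈ [15/2, 101/2]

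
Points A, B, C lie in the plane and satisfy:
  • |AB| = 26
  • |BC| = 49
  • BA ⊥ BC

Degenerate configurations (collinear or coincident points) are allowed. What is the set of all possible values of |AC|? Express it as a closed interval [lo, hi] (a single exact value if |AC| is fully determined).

|AC| = √(3077)  (≈ 55.4707)

|AB| ∈ {26}
|BC| ∈ {49}
|AC| ∈ {√(3077)}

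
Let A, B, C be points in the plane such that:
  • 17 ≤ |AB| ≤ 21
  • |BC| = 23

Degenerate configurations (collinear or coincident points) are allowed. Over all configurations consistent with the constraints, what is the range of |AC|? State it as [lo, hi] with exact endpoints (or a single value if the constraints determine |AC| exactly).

|AC| ∈ [2, 44]  (≈ [2.0000, 44.0000])

|AB| ∈ [17, 21]
|BC| ∈ {23}
|AC| ∈ [2, 44]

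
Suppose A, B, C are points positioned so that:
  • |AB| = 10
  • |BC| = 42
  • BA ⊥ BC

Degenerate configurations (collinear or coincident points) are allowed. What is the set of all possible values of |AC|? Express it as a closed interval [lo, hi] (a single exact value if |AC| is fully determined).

|AC| = 2·√(466)  (≈ 43.1741)

|AB| ∈ {10}
|BC| ∈ {42}
|AC| ∈ {2·√(466)}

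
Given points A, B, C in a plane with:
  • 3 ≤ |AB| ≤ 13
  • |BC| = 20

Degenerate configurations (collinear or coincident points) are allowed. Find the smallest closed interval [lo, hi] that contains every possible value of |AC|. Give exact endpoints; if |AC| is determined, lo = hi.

|AC| ∈ [7, 33]  (≈ [7.0000, 33.0000])

|AB| ∈ [3, 13]
|BC| ∈ {20}
|AC| ∈ [7, 33]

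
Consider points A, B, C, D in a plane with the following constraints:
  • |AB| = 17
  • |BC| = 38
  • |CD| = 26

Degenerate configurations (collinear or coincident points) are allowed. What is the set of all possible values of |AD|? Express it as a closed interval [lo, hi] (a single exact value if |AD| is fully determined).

|AB| ∈ {17}
|BC| ∈ {38}
|CD| ∈ {26}
|AC| ∈ [21, 55]
|BD| ∈ [12, 64]
|AD| ∈ [0, 81]

|AD| ∈ [0, 81]  (≈ [0.0000, 81.0000])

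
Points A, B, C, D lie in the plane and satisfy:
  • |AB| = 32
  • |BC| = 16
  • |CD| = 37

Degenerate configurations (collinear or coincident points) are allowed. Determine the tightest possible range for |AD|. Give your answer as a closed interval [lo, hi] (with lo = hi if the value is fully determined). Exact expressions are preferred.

|AB| ∈ {32}
|BC| ∈ {16}
|CD| ∈ {37}
|AC| ∈ [16, 48]
|BD| ∈ [21, 53]
|AD| ∈ [0, 85]

|AD| ∈ [0, 85]  (≈ [0.0000, 85.0000])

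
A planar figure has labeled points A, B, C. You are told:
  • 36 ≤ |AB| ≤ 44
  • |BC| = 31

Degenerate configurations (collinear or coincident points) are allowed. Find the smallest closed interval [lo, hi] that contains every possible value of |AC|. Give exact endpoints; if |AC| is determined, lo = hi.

|AB| ∈ [36, 44]
|BC| ∈ {31}
|AC| ∈ [5, 75]

|AC| ∈ [5, 75]  (≈ [5.0000, 75.0000])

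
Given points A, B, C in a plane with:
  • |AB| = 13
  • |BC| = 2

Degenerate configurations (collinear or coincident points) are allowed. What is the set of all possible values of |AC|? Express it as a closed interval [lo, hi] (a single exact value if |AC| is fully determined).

|AB| ∈ {13}
|BC| ∈ {2}
|AC| ∈ [11, 15]

|AC| ∈ [11, 15]  (≈ [11.0000, 15.0000])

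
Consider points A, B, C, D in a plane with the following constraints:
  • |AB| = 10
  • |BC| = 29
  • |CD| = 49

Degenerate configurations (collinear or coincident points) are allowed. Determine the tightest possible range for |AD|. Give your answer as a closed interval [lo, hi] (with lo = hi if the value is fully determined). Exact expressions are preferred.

|AB| ∈ {10}
|BC| ∈ {29}
|CD| ∈ {49}
|AC| ∈ [19, 39]
|BD| ∈ [20, 78]
|AD| ∈ [10, 88]

|AD| ∈ [10, 88]  (≈ [10.0000, 88.0000])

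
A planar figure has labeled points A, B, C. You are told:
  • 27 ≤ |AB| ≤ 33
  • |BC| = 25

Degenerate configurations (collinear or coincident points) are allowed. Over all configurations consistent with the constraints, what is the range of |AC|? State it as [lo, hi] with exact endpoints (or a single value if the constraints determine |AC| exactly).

|AB| ∈ [27, 33]
|BC| ∈ {25}
|AC| ∈ [2, 58]

|AC| ∈ [2, 58]  (≈ [2.0000, 58.0000])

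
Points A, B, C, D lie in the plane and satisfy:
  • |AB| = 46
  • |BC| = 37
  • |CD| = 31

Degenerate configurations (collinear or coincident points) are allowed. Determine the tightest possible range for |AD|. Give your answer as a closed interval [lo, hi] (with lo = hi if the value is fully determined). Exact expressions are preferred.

|AB| ∈ {46}
|BC| ∈ {37}
|CD| ∈ {31}
|AC| ∈ [9, 83]
|BD| ∈ [6, 68]
|AD| ∈ [0, 114]

|AD| ∈ [0, 114]  (≈ [0.0000, 114.0000])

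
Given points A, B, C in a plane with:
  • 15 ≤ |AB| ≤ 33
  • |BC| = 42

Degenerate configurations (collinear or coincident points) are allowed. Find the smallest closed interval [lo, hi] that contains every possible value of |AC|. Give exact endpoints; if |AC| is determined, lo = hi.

|AB| ∈ [15, 33]
|BC| ∈ {42}
|AC| ∈ [9, 75]

|AC| ∈ [9, 75]  (≈ [9.0000, 75.0000])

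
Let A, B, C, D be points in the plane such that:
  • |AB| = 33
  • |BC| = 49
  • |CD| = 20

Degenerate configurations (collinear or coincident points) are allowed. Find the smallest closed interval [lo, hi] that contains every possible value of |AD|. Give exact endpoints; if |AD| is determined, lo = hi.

|AD| ∈ [0, 102]  (≈ [0.0000, 102.0000])

|AB| ∈ {33}
|BC| ∈ {49}
|CD| ∈ {20}
|AC| ∈ [16, 82]
|BD| ∈ [29, 69]
|AD| ∈ [0, 102]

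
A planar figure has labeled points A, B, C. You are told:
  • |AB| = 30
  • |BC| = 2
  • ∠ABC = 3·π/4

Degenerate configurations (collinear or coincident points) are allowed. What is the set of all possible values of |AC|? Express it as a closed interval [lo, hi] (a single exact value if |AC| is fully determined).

|AB| ∈ {30}
|BC| ∈ {2}
|AC| ∈ {2·√(15·√(2) + 226)}

|AC| = 2·√(15·√(2) + 226)  (≈ 31.4460)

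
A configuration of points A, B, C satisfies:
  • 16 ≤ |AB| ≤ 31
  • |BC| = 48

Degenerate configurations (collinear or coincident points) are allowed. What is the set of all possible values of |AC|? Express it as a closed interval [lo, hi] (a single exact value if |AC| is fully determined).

|AB| ∈ [16, 31]
|BC| ∈ {48}
|AC| ∈ [17, 79]

|AC| ∈ [17, 79]  (≈ [17.0000, 79.0000])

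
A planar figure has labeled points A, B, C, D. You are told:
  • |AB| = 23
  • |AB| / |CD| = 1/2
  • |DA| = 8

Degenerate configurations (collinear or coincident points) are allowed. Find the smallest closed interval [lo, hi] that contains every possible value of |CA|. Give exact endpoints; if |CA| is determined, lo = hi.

|CA| ∈ [38, 54]  (≈ [38.0000, 54.0000])

|AB| ∈ {23}
|AD| ∈ {8}
|CD| ∈ {46}
|BD| ∈ [15, 31]
|AC| ∈ [38, 54]
|BC| ∈ [15, 77]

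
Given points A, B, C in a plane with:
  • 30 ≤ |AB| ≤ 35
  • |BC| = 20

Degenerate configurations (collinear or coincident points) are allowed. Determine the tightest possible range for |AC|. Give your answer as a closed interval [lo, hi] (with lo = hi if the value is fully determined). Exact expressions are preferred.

|AC| ∈ [10, 55]  (≈ [10.0000, 55.0000])

|AB| ∈ [30, 35]
|BC| ∈ {20}
|AC| ∈ [10, 55]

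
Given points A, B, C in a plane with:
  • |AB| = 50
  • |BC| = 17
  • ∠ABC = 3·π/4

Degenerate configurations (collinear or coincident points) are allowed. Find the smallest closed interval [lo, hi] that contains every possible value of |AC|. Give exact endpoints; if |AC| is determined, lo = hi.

|AC| = √(850·√(2) + 2789)  (≈ 63.1750)

|AB| ∈ {50}
|BC| ∈ {17}
|AC| ∈ {√(850·√(2) + 2789)}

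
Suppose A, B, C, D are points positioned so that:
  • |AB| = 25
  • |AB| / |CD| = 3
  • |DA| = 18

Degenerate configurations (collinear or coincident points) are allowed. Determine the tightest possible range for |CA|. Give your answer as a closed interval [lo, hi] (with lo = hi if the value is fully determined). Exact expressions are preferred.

|AB| ∈ {25}
|AD| ∈ {18}
|CD| ∈ {25/3}
|BD| ∈ [7, 43]
|AC| ∈ [29/3, 79/3]
|BC| ∈ [0, 154/3]

|CA| ∈ [29/3, 79/3]  (≈ [9.6667, 26.3333])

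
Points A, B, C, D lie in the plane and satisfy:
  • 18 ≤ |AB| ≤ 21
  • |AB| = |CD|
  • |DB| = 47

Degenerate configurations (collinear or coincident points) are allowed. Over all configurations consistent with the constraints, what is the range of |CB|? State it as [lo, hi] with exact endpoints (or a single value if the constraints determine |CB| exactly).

|CB| ∈ [26, 68]  (≈ [26.0000, 68.0000])

|AB| ∈ [18, 21]
|BD| ∈ {47}
|CD| ∈ [18, 21]
|AD| ∈ [26, 68]
|BC| ∈ [26, 68]
|AC| ∈ [5, 89]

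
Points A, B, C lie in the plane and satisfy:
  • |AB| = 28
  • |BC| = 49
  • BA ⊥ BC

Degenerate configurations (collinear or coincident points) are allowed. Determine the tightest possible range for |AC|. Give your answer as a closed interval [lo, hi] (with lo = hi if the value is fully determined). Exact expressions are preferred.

|AB| ∈ {28}
|BC| ∈ {49}
|AC| ∈ {7·√(65)}

|AC| = 7·√(65)  (≈ 56.4358)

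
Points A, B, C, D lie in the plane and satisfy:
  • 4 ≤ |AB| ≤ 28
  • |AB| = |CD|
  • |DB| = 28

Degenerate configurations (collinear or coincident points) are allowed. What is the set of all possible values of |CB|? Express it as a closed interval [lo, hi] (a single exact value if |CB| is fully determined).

|AB| ∈ [4, 28]
|BD| ∈ {28}
|CD| ∈ [4, 28]
|AD| ∈ [0, 56]
|BC| ∈ [0, 56]
|AC| ∈ [0, 84]

|CB| ∈ [0, 56]  (≈ [0.0000, 56.0000])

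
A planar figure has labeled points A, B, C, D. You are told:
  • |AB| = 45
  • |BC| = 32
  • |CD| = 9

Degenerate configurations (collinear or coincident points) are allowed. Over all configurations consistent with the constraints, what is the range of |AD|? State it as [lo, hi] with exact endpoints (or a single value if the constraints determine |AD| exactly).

|AB| ∈ {45}
|BC| ∈ {32}
|CD| ∈ {9}
|AC| ∈ [13, 77]
|BD| ∈ [23, 41]
|AD| ∈ [4, 86]

|AD| ∈ [4, 86]  (≈ [4.0000, 86.0000])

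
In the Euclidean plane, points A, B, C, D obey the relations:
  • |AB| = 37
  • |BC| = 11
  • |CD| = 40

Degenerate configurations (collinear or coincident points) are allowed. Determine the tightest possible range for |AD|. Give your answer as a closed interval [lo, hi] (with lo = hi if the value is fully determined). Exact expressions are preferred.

|AB| ∈ {37}
|BC| ∈ {11}
|CD| ∈ {40}
|AC| ∈ [26, 48]
|BD| ∈ [29, 51]
|AD| ∈ [0, 88]

|AD| ∈ [0, 88]  (≈ [0.0000, 88.0000])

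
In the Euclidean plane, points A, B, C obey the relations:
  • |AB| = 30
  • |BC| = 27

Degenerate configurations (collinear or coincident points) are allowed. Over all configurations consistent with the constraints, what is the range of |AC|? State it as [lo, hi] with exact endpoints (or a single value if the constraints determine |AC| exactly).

|AC| ∈ [3, 57]  (≈ [3.0000, 57.0000])

|AB| ∈ {30}
|BC| ∈ {27}
|AC| ∈ [3, 57]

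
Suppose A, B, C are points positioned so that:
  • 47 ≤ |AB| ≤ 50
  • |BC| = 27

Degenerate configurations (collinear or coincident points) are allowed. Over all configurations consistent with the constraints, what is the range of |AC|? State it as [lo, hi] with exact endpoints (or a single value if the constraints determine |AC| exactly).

|AB| ∈ [47, 50]
|BC| ∈ {27}
|AC| ∈ [20, 77]

|AC| ∈ [20, 77]  (≈ [20.0000, 77.0000])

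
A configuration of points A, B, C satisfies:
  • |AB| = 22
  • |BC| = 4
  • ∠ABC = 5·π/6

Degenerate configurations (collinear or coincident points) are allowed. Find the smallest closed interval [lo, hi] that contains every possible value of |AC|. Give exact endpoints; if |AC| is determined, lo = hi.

|AC| = 2·√(22·√(3) + 125)  (≈ 25.5425)

|AB| ∈ {22}
|BC| ∈ {4}
|AC| ∈ {2·√(22·√(3) + 125)}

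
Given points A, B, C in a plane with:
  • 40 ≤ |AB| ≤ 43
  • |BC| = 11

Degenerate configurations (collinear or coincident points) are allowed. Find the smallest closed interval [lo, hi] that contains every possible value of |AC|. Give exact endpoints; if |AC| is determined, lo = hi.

|AC| ∈ [29, 54]  (≈ [29.0000, 54.0000])

|AB| ∈ [40, 43]
|BC| ∈ {11}
|AC| ∈ [29, 54]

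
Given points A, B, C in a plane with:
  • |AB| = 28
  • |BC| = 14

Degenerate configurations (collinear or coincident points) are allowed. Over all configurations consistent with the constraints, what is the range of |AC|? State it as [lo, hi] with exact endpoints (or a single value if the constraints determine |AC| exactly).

|AC| ∈ [14, 42]  (≈ [14.0000, 42.0000])

|AB| ∈ {28}
|BC| ∈ {14}
|AC| ∈ [14, 42]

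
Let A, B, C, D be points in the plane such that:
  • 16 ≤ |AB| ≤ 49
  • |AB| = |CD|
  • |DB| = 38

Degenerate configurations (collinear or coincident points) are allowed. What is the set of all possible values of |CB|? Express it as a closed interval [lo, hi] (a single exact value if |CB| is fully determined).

|AB| ∈ [16, 49]
|BD| ∈ {38}
|CD| ∈ [16, 49]
|AD| ∈ [0, 87]
|BC| ∈ [0, 87]
|AC| ∈ [0, 136]

|CB| ∈ [0, 87]  (≈ [0.0000, 87.0000])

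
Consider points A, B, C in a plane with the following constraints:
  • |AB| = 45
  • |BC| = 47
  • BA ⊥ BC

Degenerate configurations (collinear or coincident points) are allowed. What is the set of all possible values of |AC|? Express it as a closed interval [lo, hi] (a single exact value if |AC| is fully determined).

|AB| ∈ {45}
|BC| ∈ {47}
|AC| ∈ {√(4234)}

|AC| = √(4234)  (≈ 65.0692)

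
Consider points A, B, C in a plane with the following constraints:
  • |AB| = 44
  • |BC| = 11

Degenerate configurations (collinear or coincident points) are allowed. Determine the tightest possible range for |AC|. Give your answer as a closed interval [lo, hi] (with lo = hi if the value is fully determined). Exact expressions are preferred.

|AC| ∈ [33, 55]  (≈ [33.0000, 55.0000])

|AB| ∈ {44}
|BC| ∈ {11}
|AC| ∈ [33, 55]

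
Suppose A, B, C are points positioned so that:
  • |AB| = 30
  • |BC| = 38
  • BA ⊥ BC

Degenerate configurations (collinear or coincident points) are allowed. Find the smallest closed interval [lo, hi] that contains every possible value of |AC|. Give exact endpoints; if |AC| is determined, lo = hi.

|AB| ∈ {30}
|BC| ∈ {38}
|AC| ∈ {2·√(586)}

|AC| = 2·√(586)  (≈ 48.4149)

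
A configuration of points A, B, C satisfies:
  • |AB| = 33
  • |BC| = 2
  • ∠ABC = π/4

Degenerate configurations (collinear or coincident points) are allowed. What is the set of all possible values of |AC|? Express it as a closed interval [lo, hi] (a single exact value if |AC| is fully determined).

|AB| ∈ {33}
|BC| ∈ {2}
|AC| ∈ {√(1093 - 66·√(2))}

|AC| = √(1093 - 66·√(2))  (≈ 31.6174)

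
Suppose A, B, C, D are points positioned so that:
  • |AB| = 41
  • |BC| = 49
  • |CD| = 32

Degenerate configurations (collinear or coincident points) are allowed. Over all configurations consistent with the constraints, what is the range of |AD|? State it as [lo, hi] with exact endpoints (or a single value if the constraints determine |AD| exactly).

|AD| ∈ [0, 122]  (≈ [0.0000, 122.0000])

|AB| ∈ {41}
|BC| ∈ {49}
|CD| ∈ {32}
|AC| ∈ [8, 90]
|BD| ∈ [17, 81]
|AD| ∈ [0, 122]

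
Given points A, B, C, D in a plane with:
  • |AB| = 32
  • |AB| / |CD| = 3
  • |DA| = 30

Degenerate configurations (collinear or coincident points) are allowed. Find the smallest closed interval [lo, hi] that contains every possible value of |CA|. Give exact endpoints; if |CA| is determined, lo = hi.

|CA| ∈ [58/3, 122/3]  (≈ [19.3333, 40.6667])

|AB| ∈ {32}
|AD| ∈ {30}
|CD| ∈ {32/3}
|BD| ∈ [2, 62]
|AC| ∈ [58/3, 122/3]
|BC| ∈ [0, 218/3]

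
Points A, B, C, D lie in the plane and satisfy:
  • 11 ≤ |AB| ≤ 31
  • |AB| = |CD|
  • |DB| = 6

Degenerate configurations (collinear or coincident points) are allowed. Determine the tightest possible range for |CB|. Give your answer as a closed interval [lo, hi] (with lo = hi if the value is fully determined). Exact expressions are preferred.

|AB| ∈ [11, 31]
|BD| ∈ {6}
|CD| ∈ [11, 31]
|AD| ∈ [5, 37]
|BC| ∈ [5, 37]
|AC| ∈ [0, 68]

|CB| ∈ [5, 37]  (≈ [5.0000, 37.0000])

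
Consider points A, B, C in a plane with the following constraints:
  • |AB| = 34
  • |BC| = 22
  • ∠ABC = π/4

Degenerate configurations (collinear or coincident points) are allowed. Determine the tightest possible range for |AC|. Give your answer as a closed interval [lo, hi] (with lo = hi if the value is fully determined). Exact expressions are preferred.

|AC| = 2·√(410 - 187·√(2))  (≈ 24.1282)

|AB| ∈ {34}
|BC| ∈ {22}
|AC| ∈ {2·√(410 - 187·√(2))}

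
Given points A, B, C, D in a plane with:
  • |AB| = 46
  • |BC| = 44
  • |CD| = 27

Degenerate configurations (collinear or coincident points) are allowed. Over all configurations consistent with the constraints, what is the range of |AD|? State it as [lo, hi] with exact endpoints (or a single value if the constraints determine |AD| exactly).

|AD| ∈ [0, 117]  (≈ [0.0000, 117.0000])

|AB| ∈ {46}
|BC| ∈ {44}
|CD| ∈ {27}
|AC| ∈ [2, 90]
|BD| ∈ [17, 71]
|AD| ∈ [0, 117]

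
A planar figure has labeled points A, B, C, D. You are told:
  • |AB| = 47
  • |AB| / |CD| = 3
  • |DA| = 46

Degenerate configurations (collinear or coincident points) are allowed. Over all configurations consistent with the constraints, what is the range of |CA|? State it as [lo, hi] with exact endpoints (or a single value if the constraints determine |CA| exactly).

|AB| ∈ {47}
|AD| ∈ {46}
|CD| ∈ {47/3}
|BD| ∈ [1, 93]
|AC| ∈ [91/3, 185/3]
|BC| ∈ [0, 326/3]

|CA| ∈ [91/3, 185/3]  (≈ [30.3333, 61.6667])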